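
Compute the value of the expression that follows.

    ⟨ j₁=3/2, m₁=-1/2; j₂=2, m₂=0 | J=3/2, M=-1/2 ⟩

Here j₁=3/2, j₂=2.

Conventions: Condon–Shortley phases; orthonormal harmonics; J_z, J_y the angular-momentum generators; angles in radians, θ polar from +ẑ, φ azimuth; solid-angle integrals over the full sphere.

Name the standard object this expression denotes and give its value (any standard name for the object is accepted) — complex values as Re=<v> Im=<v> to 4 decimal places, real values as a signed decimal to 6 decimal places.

Clebsch–Gordan coefficient, −√(1/5) ≈ -0.447214

This is a Clebsch–Gordan (vector-coupling) coefficient.
√[4·2!1!2!/6! · 1!2!2!2!1!2!] = √(16/45)
  +(−1)^1/∏(1,1,1,1,0,1)! = -1  (running -1)
  +(−1)^2/∏(2,0,0,0,1,2)! = 1/4  (running -3/4)
⟨..|..⟩ = √(16/45)·(-3/4) = -0.447214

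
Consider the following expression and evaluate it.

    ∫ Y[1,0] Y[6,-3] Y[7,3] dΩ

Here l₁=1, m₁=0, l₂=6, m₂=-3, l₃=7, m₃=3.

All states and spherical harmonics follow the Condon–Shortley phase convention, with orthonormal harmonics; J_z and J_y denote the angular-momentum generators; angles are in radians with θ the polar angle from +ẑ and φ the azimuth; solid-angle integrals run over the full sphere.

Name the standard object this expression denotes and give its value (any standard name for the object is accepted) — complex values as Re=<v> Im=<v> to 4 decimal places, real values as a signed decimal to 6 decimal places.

Gaunt coefficient, -0.221293

This is a Gaunt coefficient — the integral of a triple product of spherical harmonics over the sphere.
m-sum 0 ✓  L=14 even ✓  5≤7≤7 ✓
Π(2lᵢ+1) = 3×13×15 = 585
triangle coeff Δ(1,6,7) = 1/1365
Σ_t [0,0]: t=0:+1/518400 = 1/518400
(3j)²=7/195 [(1 6 7; 0 0 0)], sign=-1
Σ_t [0,0]: t=0:+1/2177280 = 1/2177280
(3j)²=8/273 [(1 6 7; 0 -3 3)], sign=+1
⇒ 4πI² = 8/13
I = (-1)√(8/13/(4π)) = -0.22129336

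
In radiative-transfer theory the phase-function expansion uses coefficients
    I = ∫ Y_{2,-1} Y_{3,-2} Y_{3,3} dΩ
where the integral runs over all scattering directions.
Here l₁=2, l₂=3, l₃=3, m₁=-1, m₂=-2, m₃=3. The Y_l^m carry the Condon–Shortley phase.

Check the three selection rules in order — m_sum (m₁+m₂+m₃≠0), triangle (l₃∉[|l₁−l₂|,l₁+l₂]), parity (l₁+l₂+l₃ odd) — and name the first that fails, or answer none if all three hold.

none

m₁+m₂+m₃ = -1 − 2 + 3 = 0  ✓
triangle: |2−3|=1 ≤ l₃=3 ≤ 2+3=5  ✓
parity: l₁+l₂+l₃ = 8 is even  ✓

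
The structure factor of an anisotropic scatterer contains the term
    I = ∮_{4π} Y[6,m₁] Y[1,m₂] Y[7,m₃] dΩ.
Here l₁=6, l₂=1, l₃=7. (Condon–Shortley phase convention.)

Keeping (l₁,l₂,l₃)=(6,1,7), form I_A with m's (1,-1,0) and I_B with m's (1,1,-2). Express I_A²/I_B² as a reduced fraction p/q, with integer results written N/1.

l's match ⇒ only the (l;m) 3-j factors differ between A and B.
A: triangle coeff Δ(6,1,7) = 1/1365; Σ_t [0,0]: t=0:+1/1209600 = 1/1209600; (3j)²=1/65 [(6 1 7; 1 -1 0)], sign=-1
B: triangle coeff Δ(6,1,7) = 1/1365; Σ_t [0,0]: t=0:+1/1209600 = 1/1209600; (3j)²=12/455 [(6 1 7; 1 1 -2)], sign=-1
I_A²/I_B² = (1/65)/(12/455) = 7/12

7/12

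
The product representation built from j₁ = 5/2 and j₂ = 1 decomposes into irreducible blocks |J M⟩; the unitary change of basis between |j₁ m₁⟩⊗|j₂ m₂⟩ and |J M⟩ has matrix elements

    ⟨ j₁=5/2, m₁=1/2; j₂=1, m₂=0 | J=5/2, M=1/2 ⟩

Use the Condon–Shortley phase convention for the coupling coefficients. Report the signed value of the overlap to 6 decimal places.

j₁+j₂−J=1  J+j₁−j₂=4  J−j₁+j₂=1  j₁+j₂+J+1=7
(j₁±m₁, j₂±m₂, J±M) = (3,2,1,1,3,2)
P² = 144/35
sum k=0..1:
  [0] +1/4 = 1/4
  [1] −1/6 = -1/6
S = 1/12
C² = P²·S² = 1/35 ; C = +0.169031

+√(1/35) ≈ +0.169031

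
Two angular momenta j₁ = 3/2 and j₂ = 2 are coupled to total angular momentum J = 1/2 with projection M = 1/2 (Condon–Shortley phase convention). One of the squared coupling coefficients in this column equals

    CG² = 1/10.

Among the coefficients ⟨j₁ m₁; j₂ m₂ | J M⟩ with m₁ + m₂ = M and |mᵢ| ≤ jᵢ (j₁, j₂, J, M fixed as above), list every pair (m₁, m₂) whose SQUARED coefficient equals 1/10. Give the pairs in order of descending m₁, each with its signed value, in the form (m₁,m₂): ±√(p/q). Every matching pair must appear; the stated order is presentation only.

(3/2,-1): +√(1/10)

Admissible pairs with m₁+m₂ = M = 1/2: (-3/2,2), (-1/2,1), (1/2,0), (3/2,-1)
  (m₁,m₂)=(3/2,-1): CG² = 1/10, CG = +√(1/10)   ← matches the target
  (m₁,m₂)=(1/2,0): CG² = 1/5, CG = −√(1/5)
  (m₁,m₂)=(-1/2,1): CG² = 3/10, CG = +√(3/10)
  (m₁,m₂)=(-3/2,2): CG² = 2/5, CG = −√(2/5)
Pairs with CG² = 1/10: (3/2,-1): +√(1/10)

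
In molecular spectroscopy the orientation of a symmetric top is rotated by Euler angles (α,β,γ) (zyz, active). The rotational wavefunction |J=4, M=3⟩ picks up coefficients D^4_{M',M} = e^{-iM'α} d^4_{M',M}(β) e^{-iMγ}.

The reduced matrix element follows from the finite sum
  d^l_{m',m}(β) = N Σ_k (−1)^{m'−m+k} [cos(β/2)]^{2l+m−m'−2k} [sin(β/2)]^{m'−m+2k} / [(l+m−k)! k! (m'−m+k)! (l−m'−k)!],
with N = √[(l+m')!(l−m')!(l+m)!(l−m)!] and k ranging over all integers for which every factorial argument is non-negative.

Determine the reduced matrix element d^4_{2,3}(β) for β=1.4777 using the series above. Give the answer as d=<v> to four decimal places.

d=-0.4529

d^4_{2,3}(β=1.4777) via the finite sum:
Half-angle: c=0.739244, s=0.673438. N=√(720·2·5040·1)=2693.993318
The bounds max(0,m−m')=1 and min(l+m,l−m')=2 give 2 terms
  k=1: (−1)^0·2693.9933/(720)·0.7392^7·0.6734^1 = +0.304001
  k=2: (−1)^1·2693.9933/(240)·0.7392^5·0.6734^3 = -0.756861
d^4_{2,3}(1.4777) = +0.304001 -0.756861 = -0.452860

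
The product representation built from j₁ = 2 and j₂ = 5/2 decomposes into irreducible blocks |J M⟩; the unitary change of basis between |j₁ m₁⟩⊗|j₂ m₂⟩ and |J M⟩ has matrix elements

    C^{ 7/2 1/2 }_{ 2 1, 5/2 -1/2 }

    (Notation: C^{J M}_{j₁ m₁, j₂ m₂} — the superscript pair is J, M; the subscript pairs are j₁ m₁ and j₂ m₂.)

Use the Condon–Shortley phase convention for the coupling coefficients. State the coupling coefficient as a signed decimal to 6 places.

j₁+j₂−J=1  J+j₁−j₂=3  J−j₁+j₂=4  j₁+j₂+J+1=9
(j₁±m₁, j₂±m₂, J±M) = (3,1,2,3,4,3)
P² = 1152/35
sum k=0..1:
  [0] +1/8 = 1/8
  [1] −1/36 = -1/36
S = 7/72
C² = P²·S² = 14/45 ; C = +0.557773

+0.557773  (= +√(14/45))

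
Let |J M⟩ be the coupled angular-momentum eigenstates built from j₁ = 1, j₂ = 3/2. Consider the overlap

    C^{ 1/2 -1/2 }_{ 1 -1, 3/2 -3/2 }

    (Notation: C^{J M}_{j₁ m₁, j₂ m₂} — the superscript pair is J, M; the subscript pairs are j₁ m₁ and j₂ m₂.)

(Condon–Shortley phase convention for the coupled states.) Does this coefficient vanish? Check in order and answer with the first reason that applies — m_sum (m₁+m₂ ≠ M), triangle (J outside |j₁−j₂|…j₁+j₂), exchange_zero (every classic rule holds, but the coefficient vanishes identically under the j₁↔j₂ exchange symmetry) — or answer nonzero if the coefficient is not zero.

m-sum: m₁+m₂ = -1+(-3/2) = -5/2, M = -1/2  ✗ ⇒ coefficient is 0

m_sum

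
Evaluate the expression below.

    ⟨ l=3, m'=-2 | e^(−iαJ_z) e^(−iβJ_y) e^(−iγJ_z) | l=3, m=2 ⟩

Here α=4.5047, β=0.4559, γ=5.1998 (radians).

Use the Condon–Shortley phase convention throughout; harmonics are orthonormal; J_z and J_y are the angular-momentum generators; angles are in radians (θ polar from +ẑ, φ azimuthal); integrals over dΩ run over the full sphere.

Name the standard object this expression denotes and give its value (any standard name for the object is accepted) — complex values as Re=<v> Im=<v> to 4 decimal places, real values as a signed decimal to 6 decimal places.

This is a Wigner D-matrix element — the rotation-matrix element ⟨l m'| R(α,β,γ) |l m⟩ in the angular-momentum basis.
First d^3_{-2,2}(β=0.4559), then the phase factors e^{-i(-2)α} and e^{-i(2)γ}:
Half-angle: c=0.974132, s=0.225981. N=√(1·120·120·1)=120.000000
The bounds max(0,m−m')=4 and min(l+m,l−m')=5 give 2 terms
  k=4: (−1)^0·120.0000/(24)·0.9741^2·0.2260^4 = +0.012374
  k=5: (−1)^1·120.0000/(120)·0.9741^0·0.2260^6 = -0.000133
d^3_{-2,2}(0.4559) = +0.012374 -0.000133 = +0.012240
Phases: e^{-i·(-2)·4.5047}=-0.914964+0.403536i, e^{-i·(2)·5.1998}=-0.561315+0.827602i ⇒ D=+0.002199-0.012041i

Wigner D-matrix element, Re=0.0022 Im=-0.0120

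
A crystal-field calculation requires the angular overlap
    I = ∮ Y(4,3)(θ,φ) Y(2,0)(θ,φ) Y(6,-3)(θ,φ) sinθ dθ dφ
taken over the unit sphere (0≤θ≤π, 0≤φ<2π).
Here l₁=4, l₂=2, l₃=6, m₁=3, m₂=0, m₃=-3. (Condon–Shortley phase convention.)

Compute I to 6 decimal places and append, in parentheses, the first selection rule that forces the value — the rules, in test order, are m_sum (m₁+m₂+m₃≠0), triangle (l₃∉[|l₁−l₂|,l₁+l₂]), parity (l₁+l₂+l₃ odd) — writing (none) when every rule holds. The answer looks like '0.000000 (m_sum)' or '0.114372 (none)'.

m-sum 0 ✓  L=12 even ✓  2≤6≤6 ✓
Π(2lᵢ+1) = 9×5×13 = 585
triangle coeff Δ(4,2,6) = 1/6435
Σ_t [0,0]: t=0:+1/2304 = 1/2304
(3j)²=5/143 [(4 2 6; 0 0 0)], sign=+1
Σ_t [0,0]: t=0:+1/20160 = 1/20160
(3j)²=12/715 [(4 2 6; 3 0 -3)], sign=-1
⇒ 4πI² = 540/1573
I = (-1)√(540/1573/(4π)) = -0.16528277
No selection rule forces the value: the integral is nonzero (none).

-0.165283 (none)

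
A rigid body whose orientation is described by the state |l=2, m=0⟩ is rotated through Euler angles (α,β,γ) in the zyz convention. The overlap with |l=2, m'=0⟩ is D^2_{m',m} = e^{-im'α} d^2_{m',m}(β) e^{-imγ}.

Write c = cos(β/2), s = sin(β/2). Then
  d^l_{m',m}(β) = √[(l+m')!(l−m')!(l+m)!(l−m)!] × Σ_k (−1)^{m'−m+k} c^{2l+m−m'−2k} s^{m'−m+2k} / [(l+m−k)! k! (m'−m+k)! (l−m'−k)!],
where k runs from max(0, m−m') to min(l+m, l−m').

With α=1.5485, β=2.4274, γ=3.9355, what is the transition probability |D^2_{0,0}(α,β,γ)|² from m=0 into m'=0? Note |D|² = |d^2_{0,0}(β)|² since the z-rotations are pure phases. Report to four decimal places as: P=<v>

P=0.1271

D^2_{0,0}(1.5485,2.4274,3.9355) = e^{-i·0·1.5485}·d^2_{0,0}(2.4274)·e^{-i·0·3.9355}. Compute d first:
With c≡cos(β/2)=0.349555 and s≡sin(β/2)=0.936916, N=[2·2·2·2]^{1/2}=4.000000
The bounds max(0,m−m')=0 and min(l+m,l−m')=2 give 3 terms
  k=0: (−1)^0·4.0000/(4)·0.3496^4·0.9369^0 = +0.014930
  k=1: (−1)^1·4.0000/(1)·0.3496^2·0.9369^2 = -0.429035
  k=2: (−1)^2·4.0000/(4)·0.3496^0·0.9369^4 = +0.770552
d^2_{0,0}(2.4274) = +0.014930 -0.429035 +0.770552 = +0.356448
|D^2_{0,0}|² = |d^2_{0,0}(β)|² = (+0.356448)² = 0.127055 (the z-rotation phases have unit modulus)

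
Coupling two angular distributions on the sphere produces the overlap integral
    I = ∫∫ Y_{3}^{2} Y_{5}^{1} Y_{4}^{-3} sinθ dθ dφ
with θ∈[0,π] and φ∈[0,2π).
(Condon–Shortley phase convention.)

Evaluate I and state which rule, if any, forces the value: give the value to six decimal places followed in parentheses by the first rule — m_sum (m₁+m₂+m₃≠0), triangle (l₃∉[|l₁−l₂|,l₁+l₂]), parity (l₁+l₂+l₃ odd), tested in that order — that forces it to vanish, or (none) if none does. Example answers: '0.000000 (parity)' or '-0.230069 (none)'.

0.160929 (none)

Rules hold: Σm=0, L=12 even, 2≤4≤8.
N = 7·11·9 = 693
Δ = 4!·2!·6!/13! = 1/180180
Racah Σ t=1..3: t=1:−1/576 t=2:+1/144 t=3:−1/576 = 1/288
⇒ 3j(3 5 4; 0 0 0)² = 20/1001, sgn +1
Racah Σ t=0..1: t=0:+1/17280 t=1:−1/1440 = -11/17280
⇒ 3j(3 5 4; 2 1 -3)² = 11/468, sgn +1
4πI² = N·(3j₀)²·(3jₘ)² = 55/169
I = +1·√(0.325444/4π) = 0.16092854
No selection rule forces the value: the integral is nonzero (none).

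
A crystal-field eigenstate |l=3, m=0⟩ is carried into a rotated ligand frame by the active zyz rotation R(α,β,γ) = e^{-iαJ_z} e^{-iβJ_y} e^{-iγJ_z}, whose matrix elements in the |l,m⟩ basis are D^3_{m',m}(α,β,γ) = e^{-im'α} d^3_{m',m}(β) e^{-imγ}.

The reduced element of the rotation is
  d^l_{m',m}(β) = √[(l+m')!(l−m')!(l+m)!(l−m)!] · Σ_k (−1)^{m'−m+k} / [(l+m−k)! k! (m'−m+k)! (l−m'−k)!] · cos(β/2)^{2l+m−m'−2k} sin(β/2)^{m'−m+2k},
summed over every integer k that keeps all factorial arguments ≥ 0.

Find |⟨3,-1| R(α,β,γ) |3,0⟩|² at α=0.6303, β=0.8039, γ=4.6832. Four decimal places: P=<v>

P=0.1926

D^3_{-1,0}(0.6303,0.8039,4.6832) = e^{-i·-1·0.6303}·d^3_{-1,0}(0.8039)·e^{-i·0·4.6832}. Compute d first:
Half-angle: c=0.920300, s=0.391214. N=√(2·24·6·6)=41.569219
k∈{1,2,3} keeps every argument non-negative
  k=1: (−1)^0·41.5692/(12)·0.9203^5·0.3912^1 = +0.894646
  k=2: (−1)^1·41.5692/(4)·0.9203^3·0.3912^3 = -0.485000
  k=3: (−1)^2·41.5692/(12)·0.9203^1·0.3912^5 = +0.029214
d^3_{-1,0}(0.8039) = +0.894646 -0.485000 +0.029214 = +0.438860
|D^3_{-1,0}|² = |d^3_{-1,0}(β)|² = (+0.438860)² = 0.192598 (the z-rotation phases have unit modulus)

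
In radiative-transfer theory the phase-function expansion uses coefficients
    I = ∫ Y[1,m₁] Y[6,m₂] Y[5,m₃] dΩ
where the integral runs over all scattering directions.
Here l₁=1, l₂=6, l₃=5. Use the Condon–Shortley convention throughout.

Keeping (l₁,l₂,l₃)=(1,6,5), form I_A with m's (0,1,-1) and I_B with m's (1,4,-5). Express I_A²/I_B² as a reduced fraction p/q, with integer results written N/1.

35/1

l's match ⇒ only the (l;m) 3-j factors differ between A and B.
A: triangle coeff Δ(1,6,5) = 1/858; Σ_t [1,1]: t=1:−1/17280 = -1/17280; (3j)²=35/858 [(1 6 5; 0 1 -1)], sign=-1
B: triangle coeff Δ(1,6,5) = 1/858; Σ_t [0,0]: t=0:+1/7257600 = 1/7257600; (3j)²=1/858 [(1 6 5; 1 4 -5)], sign=+1
I_A²/I_B² = (35/858)/(1/858) = 35/1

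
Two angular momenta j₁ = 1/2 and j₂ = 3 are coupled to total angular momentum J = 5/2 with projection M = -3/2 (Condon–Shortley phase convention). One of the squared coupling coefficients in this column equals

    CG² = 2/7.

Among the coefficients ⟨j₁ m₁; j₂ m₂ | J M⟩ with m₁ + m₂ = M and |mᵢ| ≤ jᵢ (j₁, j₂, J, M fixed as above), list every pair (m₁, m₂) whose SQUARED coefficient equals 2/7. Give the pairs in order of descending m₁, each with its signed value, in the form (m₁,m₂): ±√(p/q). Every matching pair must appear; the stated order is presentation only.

Admissible pairs with m₁+m₂ = M = -3/2: (-1/2,-1), (1/2,-2)
  (m₁,m₂)=(1/2,-2): CG² = 5/7, CG = +√(5/7)
  (m₁,m₂)=(-1/2,-1): CG² = 2/7, CG = −√(2/7)   ← matches the target
Pairs with CG² = 2/7: (-1/2,-1): −√(2/7)

(-1/2,-1): −√(2/7)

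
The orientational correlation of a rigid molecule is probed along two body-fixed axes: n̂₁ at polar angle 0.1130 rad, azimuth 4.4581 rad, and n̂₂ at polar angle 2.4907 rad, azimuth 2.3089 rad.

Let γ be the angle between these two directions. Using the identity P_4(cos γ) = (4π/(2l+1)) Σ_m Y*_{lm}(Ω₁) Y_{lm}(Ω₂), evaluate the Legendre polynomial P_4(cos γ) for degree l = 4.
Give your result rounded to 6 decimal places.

Term-by-term m-sum for l=4 (normalisation 4π/9 = 1.396263):
  m=-4: (+0.000038-0.000061i) × (-0.058576-0.011215i) = -0.000003+0.000003i  (running Σ = -0.000003+0.000003i)
  m=-3: (+0.001232+0.001289i) × (-0.177189+0.132895i) = -0.000390-0.000065i  (running Σ = -0.000392-0.000061i)
  m=-2: (-0.021960+0.012242i) × (-0.039787+0.419373i) = -0.004260-0.009696i  (running Σ = -0.004653-0.009758i)
  m=-1: (-0.052148-0.200636i) × (+0.219457+0.241263i) = +0.036962-0.056612i  (running Σ = +0.032309-0.066370i)
  m=0: (+0.793081-0.000000i) × (-0.208130+0.000000i) = -0.165064+0.000000i  (running Σ = -0.132755-0.066370i)
  m=1: (+0.052148-0.200636i) × (-0.219457+0.241263i) = +0.036962+0.056612i  (running Σ = -0.095794-0.009758i)
  m=2: (-0.021960-0.012242i) × (-0.039787-0.419373i) = -0.004260+0.009696i  (running Σ = -0.100054-0.000061i)
  m=3: (-0.001232+0.001289i) × (+0.177189+0.132895i) = -0.000390+0.000065i  (running Σ = -0.100444+0.000003i)
  m=4: (+0.000038+0.000061i) × (-0.058576+0.011215i) = -0.000003-0.000003i  (running Σ = -0.100447-0.000000i)
Total Σ_m = -0.100447-0.000000i. Multiply by 1.396263: -0.140250-0.000000i. P_4(cos γ) = -0.140250

-0.140250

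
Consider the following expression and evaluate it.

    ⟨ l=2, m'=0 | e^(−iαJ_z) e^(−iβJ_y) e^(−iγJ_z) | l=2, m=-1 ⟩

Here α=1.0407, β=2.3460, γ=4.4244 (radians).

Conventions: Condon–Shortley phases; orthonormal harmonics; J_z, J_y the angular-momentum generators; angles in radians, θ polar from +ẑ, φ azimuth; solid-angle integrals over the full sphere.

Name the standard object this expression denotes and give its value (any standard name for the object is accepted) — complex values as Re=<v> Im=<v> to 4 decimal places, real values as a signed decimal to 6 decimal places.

Wigner D-matrix element, Re=-0.1739 Im=-0.5870

This is a Wigner D-matrix element — the rotation-matrix element ⟨l m'| R(α,β,γ) |l m⟩ in the angular-momentum basis.
D^2_{0,-1}(1.0407,2.3460,4.4244) = e^{-i·0·1.0407}·d^2_{0,-1}(2.3460)·e^{-i·-1·4.4244}. Compute d first:
c=cos(2.346000/2)=0.387388, s=sin(2.346000/2)=0.921917; N=√[2·2·1·6]=4.898979
Admissible k: 0..1 (factorial args all ≥0)
  k=0: (−1)^1·4.8990/(2)·0.3874^3·0.9219^1 = -0.131282
  k=1: (−1)^2·4.8990/(2)·0.3874^1·0.9219^3 = +0.743527
d^2_{0,-1}(2.3460) = -0.131282 +0.743527 = +0.612245
D = (+1.000000+0.000000i)·(+0.612245)·(-0.284025-0.958817i) = -0.173893-0.587031i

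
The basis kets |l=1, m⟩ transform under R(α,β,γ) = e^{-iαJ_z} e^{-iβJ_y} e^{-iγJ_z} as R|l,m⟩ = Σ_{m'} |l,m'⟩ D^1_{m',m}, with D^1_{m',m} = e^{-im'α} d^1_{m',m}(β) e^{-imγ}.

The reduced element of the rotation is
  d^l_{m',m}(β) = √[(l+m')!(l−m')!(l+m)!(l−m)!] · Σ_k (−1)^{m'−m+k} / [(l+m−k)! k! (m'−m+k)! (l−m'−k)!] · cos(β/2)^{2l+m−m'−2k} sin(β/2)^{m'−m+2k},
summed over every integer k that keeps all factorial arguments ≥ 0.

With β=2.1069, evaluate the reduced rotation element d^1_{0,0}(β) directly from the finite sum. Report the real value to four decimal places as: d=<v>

d^1_{0,0}(β=2.1069) via the finite sum:
With c≡cos(β/2)=0.494575 and s≡sin(β/2)=0.869135, N=[1·1·1·1]^{1/2}=1.000000
k∈{0,1} keeps every argument non-negative
  k=0: (−1)^0·1.0000/(1)·0.4946^2·0.8691^0 = +0.244605
  k=1: (−1)^1·1.0000/(1)·0.4946^0·0.8691^2 = -0.755395
d^1_{0,0}(2.1069) = +0.244605 -0.755395 = -0.510790

d=-0.5108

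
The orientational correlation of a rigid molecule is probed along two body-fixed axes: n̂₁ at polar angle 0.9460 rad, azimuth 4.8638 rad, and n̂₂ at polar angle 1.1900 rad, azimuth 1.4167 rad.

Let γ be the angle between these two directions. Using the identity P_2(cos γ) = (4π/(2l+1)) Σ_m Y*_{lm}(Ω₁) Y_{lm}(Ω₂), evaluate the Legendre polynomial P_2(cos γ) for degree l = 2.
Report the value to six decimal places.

Term-by-term m-sum for l=2 (normalisation 4π/5 = 2.513274):
  m=-2: Y*=(-0.242550, -0.075780)  Y=(-0.317232, -0.100986)  product (0.069292, 0.048534)
  m=-1: Y*=(0.055283, -0.362325)  Y=(0.040913, -0.263400)  product (-0.093175, -0.029385)
  m=+0: Y*=(0.008338, -0.000000)  Y=(-0.184695, 0.000000)  product (-0.001540, 0.000000)
  m=+1: Y*=(-0.055283, -0.362325)  Y=(-0.040913, -0.263400)  product (-0.093175, 0.029385)
  m=+2: Y*=(-0.242550, 0.075780)  Y=(-0.317232, 0.100986)  product (0.069292, -0.048534)
Total Σ_m = (-0.049306, 0.000000). Multiply by 2.513274: (-0.123918, 0.000000). P_2(cos γ) = -0.123918

-0.123918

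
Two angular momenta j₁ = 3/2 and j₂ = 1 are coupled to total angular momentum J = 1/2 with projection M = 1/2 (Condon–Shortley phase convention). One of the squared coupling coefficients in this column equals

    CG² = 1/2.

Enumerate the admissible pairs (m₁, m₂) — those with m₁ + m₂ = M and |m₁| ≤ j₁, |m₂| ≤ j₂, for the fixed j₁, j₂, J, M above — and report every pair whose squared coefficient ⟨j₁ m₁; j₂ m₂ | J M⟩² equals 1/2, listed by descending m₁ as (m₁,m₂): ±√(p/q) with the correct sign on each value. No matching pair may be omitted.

Admissible pairs with m₁+m₂ = M = 1/2: (-1/2,1), (1/2,0), (3/2,-1)
  (m₁,m₂)=(3/2,-1): CG² = 1/2, CG = +√(1/2)   ← matches the target
  (m₁,m₂)=(1/2,0): CG² = 1/3, CG = −√(1/3)
  (m₁,m₂)=(-1/2,1): CG² = 1/6, CG = +√(1/6)
Pairs with CG² = 1/2: (3/2,-1): +√(1/2)

(3/2,-1): +√(1/2)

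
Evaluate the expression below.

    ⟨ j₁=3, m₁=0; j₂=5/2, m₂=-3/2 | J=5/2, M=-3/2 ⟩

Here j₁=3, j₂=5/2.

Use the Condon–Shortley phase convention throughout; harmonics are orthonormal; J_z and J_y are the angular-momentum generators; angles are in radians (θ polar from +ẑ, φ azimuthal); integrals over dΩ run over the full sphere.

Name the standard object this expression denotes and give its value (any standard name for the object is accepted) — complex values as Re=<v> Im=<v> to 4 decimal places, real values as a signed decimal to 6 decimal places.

Clebsch–Gordan coefficient, −√(7/30) ≈ -0.483046

This is a Clebsch–Gordan (vector-coupling) coefficient.
√[6·3!3!2!/9! · 3!3!1!4!1!4!] = √(864/35)
  +(−1)^0/∏(0,3,3,1,0,1)! = 1/36  (running 1/36)
  +(−1)^1/∏(1,2,2,0,1,2)! = -1/8  (running -7/72)
⟨..|..⟩ = √(864/35)·(-7/72) = -0.483046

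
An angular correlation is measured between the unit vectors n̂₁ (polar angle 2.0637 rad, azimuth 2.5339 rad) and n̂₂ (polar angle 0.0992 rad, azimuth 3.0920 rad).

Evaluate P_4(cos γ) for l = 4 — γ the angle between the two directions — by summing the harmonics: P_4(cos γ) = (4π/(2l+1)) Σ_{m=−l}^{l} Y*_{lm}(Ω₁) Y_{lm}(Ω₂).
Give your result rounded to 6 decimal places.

Summing Y*_{l m}(θ₁,φ₁)·Y_{l m}(θ₂,φ₂) over m ∈ [−4, 4]; prefactor 4π/(2·4+1) = 1.396263:
  m=-4: Y*=-0.20200 - 0.17391j  Y=0.00004 + 0.00001j  product -0.00001 - 0.00001j
  m=-3: Y*=-0.10108 - 0.39213j  Y=-0.00120 - 0.00018j  product 0.00005 + 0.00049j
  m=-2: Y*=0.05125 - 0.13809j  Y=0.01937 + 0.00193j  product 0.00126 - 0.00258j
  m=-1: Y*=-0.23195 + 0.16132j  Y=-0.18307 - 0.00909j  product 0.04393 - 0.02742j
  m=+0: Y*=-0.20760 + 0.00000j  Y=0.80514 + 0.00000j  product -0.16715 + 0.00000j
  m=+1: Y*=0.23195 + 0.16132j  Y=0.18307 - 0.00909j  product 0.04393 + 0.02742j
  m=+2: Y*=0.05125 + 0.13809j  Y=0.01937 - 0.00193j  product 0.00126 + 0.00258j
  m=+3: Y*=0.10108 - 0.39213j  Y=0.00120 - 0.00018j  product 0.00005 - 0.00049j
  m=+4: Y*=-0.20200 + 0.17391j  Y=0.00004 - 0.00001j  product -0.00001 + 0.00001j
Accumulated sum -0.07669 + 0.00000j; after 4π/(2l+1) scaling, -0.10707 + 0.00000j ⇒ P_4 = -0.107074

-0.107074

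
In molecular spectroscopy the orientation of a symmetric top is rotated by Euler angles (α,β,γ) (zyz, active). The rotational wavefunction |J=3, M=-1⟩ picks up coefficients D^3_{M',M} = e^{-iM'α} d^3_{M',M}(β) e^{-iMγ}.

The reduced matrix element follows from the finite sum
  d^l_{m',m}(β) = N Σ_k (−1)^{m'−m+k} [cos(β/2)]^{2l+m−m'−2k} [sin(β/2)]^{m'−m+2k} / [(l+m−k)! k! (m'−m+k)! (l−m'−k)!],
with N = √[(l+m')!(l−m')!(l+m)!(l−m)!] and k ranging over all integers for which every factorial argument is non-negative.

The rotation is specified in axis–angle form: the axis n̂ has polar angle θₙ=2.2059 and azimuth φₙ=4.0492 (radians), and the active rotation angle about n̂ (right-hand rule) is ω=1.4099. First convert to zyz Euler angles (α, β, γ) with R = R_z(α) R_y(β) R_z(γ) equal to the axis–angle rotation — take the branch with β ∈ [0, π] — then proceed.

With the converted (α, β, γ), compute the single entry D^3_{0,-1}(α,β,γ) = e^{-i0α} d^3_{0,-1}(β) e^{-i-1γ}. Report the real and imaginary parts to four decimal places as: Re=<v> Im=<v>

Axis–angle → zyz. n̂ = (sinθₙcosφₙ, sinθₙsinφₙ, cosθₙ) = (-0.495591, -0.634375, -0.593261), ω = 1.4099.
R = I cosω + sinω [n̂]ₓ + (1−cosω) n̂n̂ᵀ gives
  R = [+0.366466, +0.849622, -0.379268; -0.321574, +0.498163, +0.805247; +0.873094, -0.173132, +0.455777]
β = atan2(√(R₁₃²+R₂₃²), R₃₃) = 1.097552; α = atan2(R₂₃, R₁₃) mod 2π = 2.010973; γ = atan2(R₃₂, −R₃₁) mod 2π = 3.337351
D^3_{0,-1}(2.0110,1.0976,3.3374) = e^{-i·0·2.0110}·d^3_{0,-1}(1.0976)·e^{-i·-1·3.3374}. Compute d first:
Half-angle: c=0.853164, s=0.521643. N=√(6·6·2·24)=41.569219
The bounds max(0,m−m')=0 and min(l+m,l−m')=2 give 3 terms
  k=0: (−1)^1·41.5692/(12)·0.8532^5·0.5216^1 = -0.816820
  k=1: (−1)^2·41.5692/(4)·0.8532^3·0.5216^3 = +0.916072
  k=2: (−1)^3·41.5692/(12)·0.8532^1·0.5216^5 = -0.114154
d^3_{0,-1}(1.0976) = -0.816820 +0.916072 -0.114154 = -0.014901
Attach z-rotation phases: D = e^{-i(0)(2.0110)}·(-0.014901)·e^{-i(-1)(3.3374)} = +0.014617+0.002898i

Re=0.0146 Im=0.0029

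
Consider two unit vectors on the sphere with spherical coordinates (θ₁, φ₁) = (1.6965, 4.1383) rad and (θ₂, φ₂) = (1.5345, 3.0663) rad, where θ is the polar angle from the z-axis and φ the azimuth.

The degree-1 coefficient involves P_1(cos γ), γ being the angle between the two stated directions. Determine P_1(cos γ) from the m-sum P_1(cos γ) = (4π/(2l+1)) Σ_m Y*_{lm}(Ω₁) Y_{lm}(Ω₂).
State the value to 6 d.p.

0.469732

Expand P_1 via completeness: Σ_{m} conj(Y_{1,m}) at Ω₁ times Y_{1,m} at Ω₂ —
  [-1]  conj(Y_{1,-1})(Ω₁) = -0.18615 - 0.28782j ; Y_{1,-1}(Ω₂) = -0.34429 - 0.02597j ; Δ = 0.05661 + 0.10393j
  [+0]  conj(Y_{1,0})(Ω₁) = -0.06126 + 0.00000j ; Y_{1,0}(Ω₂) = 0.01773 + 0.00000j ; Δ = -0.00109 + 0.00000j
  [+1]  conj(Y_{1,1})(Ω₁) = 0.18615 - 0.28782j ; Y_{1,1}(Ω₂) = 0.34429 - 0.02597j ; Δ = 0.05661 - 0.10393j
Total Σ_m = 0.11214 + 0.00000j. Multiply by 4.188790: 0.46973 + 0.00000j. P_1(cos γ) = 0.469732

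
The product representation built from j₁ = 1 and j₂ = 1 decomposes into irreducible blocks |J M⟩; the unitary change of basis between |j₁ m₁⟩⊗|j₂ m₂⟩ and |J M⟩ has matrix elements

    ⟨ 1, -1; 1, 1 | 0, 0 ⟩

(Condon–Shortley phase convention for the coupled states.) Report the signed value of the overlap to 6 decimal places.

√[1·2!0!0!/3! · 0!2!2!0!0!0!] = √(4/3)
  +(−1)^2/∏(2,0,0,0,0,0)! = 1/2  (running 1/2)
⟨..|..⟩ = √(4/3)·(1/2) = +0.577350

+0.577350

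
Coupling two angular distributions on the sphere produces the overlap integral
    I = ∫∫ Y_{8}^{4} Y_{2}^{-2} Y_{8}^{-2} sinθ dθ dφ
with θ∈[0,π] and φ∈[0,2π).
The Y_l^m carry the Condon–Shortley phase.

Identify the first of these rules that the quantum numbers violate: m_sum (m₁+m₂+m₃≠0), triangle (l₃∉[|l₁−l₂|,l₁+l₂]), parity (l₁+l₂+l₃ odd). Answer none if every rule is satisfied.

none

Σmᵢ = 0  ✓
l₃∈[|l₁−l₂|,l₁+l₂]=[6,10], have l₃=8  ✓
Σlᵢ = 18 ⇒ even  ✓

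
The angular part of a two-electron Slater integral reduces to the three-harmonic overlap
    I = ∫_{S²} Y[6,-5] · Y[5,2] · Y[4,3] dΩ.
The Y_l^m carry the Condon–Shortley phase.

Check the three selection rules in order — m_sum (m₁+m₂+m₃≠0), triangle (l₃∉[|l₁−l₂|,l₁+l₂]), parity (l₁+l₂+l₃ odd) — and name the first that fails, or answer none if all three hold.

Σmᵢ = 0  ✓
l₃∈[|l₁−l₂|,l₁+l₂]=[1,11], have l₃=4  ✓
Σlᵢ = 15 ⇒ odd  ✗

parity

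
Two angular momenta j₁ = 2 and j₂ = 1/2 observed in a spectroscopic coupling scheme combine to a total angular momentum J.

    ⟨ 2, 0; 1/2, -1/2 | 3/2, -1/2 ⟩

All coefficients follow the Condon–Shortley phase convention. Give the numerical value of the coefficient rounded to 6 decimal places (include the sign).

+0.632456

triangle: 1!×3!×0!/5! = 6/120
(j±m)!: 2!×2!×0!×1!×1!×2! = 8
prefactor² = (2J+1)×Δ×N² = 8/5
  k=0: +1/(0!×1!×2!×0!×1!×0!) = 1/2
Σ = 1/2  ⇒  CG² = 8/5×(1/2)² = 2/5
CG = +√(2/5) = +0.632456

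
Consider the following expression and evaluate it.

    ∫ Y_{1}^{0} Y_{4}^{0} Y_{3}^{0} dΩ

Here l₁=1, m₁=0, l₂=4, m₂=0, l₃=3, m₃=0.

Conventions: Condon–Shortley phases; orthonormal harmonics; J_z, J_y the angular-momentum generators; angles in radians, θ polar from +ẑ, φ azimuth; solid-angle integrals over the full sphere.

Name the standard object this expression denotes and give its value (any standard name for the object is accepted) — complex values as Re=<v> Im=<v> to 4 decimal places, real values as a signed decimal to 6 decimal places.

This is a Gaunt coefficient — the integral of a triple product of spherical harmonics over the sphere.
m-sum 0 ✓  L=8 even ✓  3≤3≤5 ✓
Π(2lᵢ+1) = 3×9×7 = 189
triangle coeff Δ(1,4,3) = 1/252
Σ_t [1,1]: t=1:−1/36 = -1/36
(3j)²=4/63 [(1 4 3; 0 0 0)], sign=+1
(m-triple is (0,0,0) — same symbol as above.)
⇒ 4πI² = 16/21
I = (+1)√(16/21/(4π)) = 0.24623252

Gaunt coefficient, +0.246233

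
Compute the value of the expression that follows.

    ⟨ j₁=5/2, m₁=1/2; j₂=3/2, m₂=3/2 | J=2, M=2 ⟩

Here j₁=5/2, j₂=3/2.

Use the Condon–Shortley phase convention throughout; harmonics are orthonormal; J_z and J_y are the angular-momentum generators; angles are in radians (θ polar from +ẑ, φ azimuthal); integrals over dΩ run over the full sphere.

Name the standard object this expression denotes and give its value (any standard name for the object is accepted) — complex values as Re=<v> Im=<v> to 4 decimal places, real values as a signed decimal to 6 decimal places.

This is a Clebsch–Gordan (vector-coupling) coefficient.
j₁+j₂−J=2  J+j₁−j₂=3  J−j₁+j₂=1  j₁+j₂+J+1=7
(j₁±m₁, j₂±m₂, J±M) = (3,2,3,0,4,0)
P² = 144/7
sum k=2..2:
  [2] +1/12 = 1/12
S = 1/12
C² = P²·S² = 1/7 ; C = +0.377964

Clebsch–Gordan coefficient, +√(1/7) ≈ +0.377964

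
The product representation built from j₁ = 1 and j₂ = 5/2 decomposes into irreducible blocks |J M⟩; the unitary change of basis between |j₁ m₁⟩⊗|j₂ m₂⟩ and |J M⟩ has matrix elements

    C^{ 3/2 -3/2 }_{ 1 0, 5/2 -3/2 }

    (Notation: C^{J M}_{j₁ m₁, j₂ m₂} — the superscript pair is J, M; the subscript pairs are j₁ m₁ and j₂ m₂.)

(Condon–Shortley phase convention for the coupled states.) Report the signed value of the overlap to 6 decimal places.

−√(4/15) = -0.516398

triangle: 2!×0!×3!/6! = 12/720
(j±m)!: 1!×1!×1!×4!×0!×3! = 144
prefactor² = (2J+1)×Δ×N² = 48/5
  k=1: −1/(1!×1!×0!×0!×0!×3!) = -1/6
Σ = -1/6  ⇒  CG² = 48/5×(-1/6)² = 4/15
CG = −√(4/15) = -0.516398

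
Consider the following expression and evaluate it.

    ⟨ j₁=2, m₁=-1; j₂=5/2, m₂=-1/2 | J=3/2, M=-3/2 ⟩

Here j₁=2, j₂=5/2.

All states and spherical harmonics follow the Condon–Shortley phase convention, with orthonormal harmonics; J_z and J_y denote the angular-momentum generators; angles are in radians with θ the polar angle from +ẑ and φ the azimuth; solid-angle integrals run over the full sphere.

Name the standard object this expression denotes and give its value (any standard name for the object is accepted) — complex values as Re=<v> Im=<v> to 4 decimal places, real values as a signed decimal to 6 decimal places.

Clebsch–Gordan coefficient, +√(9/35) ≈ +0.507093

This is a Clebsch–Gordan (vector-coupling) coefficient.
√[4·3!1!2!/7! · 1!3!2!3!0!3!] = √(144/35)
  +(−1)^2/∏(2,1,1,0,0,2)! = 1/4  (running 1/4)
⟨..|..⟩ = √(144/35)·(1/4) = +0.507093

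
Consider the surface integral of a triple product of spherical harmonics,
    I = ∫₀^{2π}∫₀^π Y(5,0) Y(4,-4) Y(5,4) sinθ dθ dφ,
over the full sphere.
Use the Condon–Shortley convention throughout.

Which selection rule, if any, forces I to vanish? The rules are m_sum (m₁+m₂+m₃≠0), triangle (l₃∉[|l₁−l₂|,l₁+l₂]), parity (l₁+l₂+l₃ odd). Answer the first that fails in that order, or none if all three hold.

none

m₁+m₂+m₃ = 0 − 4 + 4 = 0  ✓
triangle: |5−4|=1 ≤ l₃=5 ≤ 5+4=9  ✓
parity: l₁+l₂+l₃ = 14 is even  ✓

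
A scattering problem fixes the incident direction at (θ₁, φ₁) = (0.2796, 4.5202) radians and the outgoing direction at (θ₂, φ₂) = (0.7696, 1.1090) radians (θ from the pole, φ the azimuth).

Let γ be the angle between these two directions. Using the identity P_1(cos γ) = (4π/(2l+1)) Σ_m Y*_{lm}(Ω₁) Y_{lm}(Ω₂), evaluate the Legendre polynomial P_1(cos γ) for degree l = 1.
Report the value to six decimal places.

0.505202

Addition theorem: P_1(cos γ) = (4π/3) Σ_m Y*_{lm}(Ω₁) Y_{lm}(Ω₂), m = −1…1:
  [-1]  conj(Y_{1,-1})(Ω₁) = (-0.018212, -0.093591) ; Y_{1,-1}(Ω₂) = (0.107117, -0.215229) ; Δ = (-0.022094, -0.006105)
  [+0]  conj(Y_{1,0})(Ω₁) = (0.469628, -0.000000) ; Y_{1,0}(Ω₂) = (0.350909, 0.000000) ; Δ = (0.164797, 0.000000)
  [+1]  conj(Y_{1,1})(Ω₁) = (0.018212, -0.093591) ; Y_{1,1}(Ω₂) = (-0.107117, -0.215229) ; Δ = (-0.022094, 0.006105)
Total Σ_m = (0.120608, 0.000000). Multiply by 4.188790: (0.505202, 0.000000). P_1(cos γ) = 0.505202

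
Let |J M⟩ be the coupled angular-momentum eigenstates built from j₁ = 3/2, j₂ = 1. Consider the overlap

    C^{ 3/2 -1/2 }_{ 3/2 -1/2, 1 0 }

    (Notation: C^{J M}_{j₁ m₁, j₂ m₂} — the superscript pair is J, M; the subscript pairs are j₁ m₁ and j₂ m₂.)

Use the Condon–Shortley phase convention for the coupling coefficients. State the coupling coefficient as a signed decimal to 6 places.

−√(1/15) = -0.258199

√[4·1!2!1!/5! · 1!2!1!1!1!2!] = √(4/15)
  +(−1)^0/∏(0,1,2,1,0,0)! = 1/2  (running 1/2)
  +(−1)^1/∏(1,0,1,0,1,1)! = -1  (running -1/2)
⟨..|..⟩ = √(4/15)·(-1/2) = -0.258199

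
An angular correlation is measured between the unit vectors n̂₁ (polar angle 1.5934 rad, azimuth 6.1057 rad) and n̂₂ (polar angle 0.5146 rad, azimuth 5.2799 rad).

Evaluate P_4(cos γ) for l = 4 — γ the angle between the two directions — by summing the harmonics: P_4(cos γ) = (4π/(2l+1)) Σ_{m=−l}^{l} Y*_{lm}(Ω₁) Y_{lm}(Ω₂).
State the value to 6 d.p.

0.047926

Summing Y*_{l m}(θ₁,φ₁)·Y_{l m}(θ₂,φ₂) over m ∈ [−4, 4]; prefactor 4π/(2·4+1) = 1.396263:
  m=-4: Y*=(0.335274, -0.288143)  Y=(-0.016715, -0.019875)  product (-0.011331, -0.001847)
  m=-3: Y*=(-0.024355, 0.014350)  Y=(-0.128785, 0.017065)  product (0.002892, -0.002264)
  m=-2: Y*=(-0.312387, 0.115793)  Y=(-0.147236, 0.316209)  product (0.009380, -0.115828)
  m=-1: Y*=(0.031528, -0.005655)  Y=(0.251058, 0.393840)  product (0.010143, 0.010997)
  m=+0: Y*=(0.315736, -0.000000)  Y=(0.038509, 0.000000)  product (0.012159, 0.000000)
  m=+1: Y*=(-0.031528, -0.005655)  Y=(-0.251058, 0.393840)  product (0.010143, -0.010997)
  m=+2: Y*=(-0.312387, -0.115793)  Y=(-0.147236, -0.316209)  product (0.009380, 0.115828)
  m=+3: Y*=(0.024355, 0.014350)  Y=(0.128785, 0.017065)  product (0.002892, 0.002264)
  m=+4: Y*=(0.335274, 0.288143)  Y=(-0.016715, 0.019875)  product (-0.011331, 0.001847)
Σ over m = (0.034325, 0.000000); ×(4π/9) → (0.047926, 0.000000). Real part: 0.047926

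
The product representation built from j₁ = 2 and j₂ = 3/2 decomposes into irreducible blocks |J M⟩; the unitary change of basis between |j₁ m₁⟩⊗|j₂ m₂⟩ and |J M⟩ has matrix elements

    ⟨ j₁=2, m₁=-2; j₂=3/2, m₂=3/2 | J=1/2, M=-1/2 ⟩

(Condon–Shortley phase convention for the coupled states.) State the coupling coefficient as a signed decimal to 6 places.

−√(2/5) ≈ -0.632456

triangle: 3!×1!×0!/5! = 6/120
(j±m)!: 0!×4!×3!×0!×0!×1! = 144
prefactor² = (2J+1)×Δ×N² = 72/5
  k=3: −1/(3!×0!×1!×0!×0!×0!) = -1/6
Σ = -1/6  ⇒  CG² = 72/5×(-1/6)² = 2/5
CG = −√(2/5) = -0.632456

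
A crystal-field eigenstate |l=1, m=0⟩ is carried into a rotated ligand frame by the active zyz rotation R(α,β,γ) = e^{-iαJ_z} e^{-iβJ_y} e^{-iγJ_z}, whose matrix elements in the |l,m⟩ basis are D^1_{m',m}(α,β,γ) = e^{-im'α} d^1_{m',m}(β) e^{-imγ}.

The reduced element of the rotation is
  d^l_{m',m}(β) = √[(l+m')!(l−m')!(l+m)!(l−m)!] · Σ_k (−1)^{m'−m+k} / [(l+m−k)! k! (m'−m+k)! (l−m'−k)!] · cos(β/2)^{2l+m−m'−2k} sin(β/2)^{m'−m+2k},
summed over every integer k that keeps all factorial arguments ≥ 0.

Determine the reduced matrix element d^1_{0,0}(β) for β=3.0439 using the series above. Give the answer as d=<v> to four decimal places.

d=-0.9952

d^1_{0,0}(β=3.0439) via the finite sum:
Half-angle: c=0.048827, s=0.998807. N=√(1·1·1·1)=1.000000
k∈{0,1} keeps every argument non-negative
  k=0: (−1)^0·1.0000/(1)·0.0488^2·0.9988^0 = +0.002384
  k=1: (−1)^1·1.0000/(1)·0.0488^0·0.9988^2 = -0.997616
d^1_{0,0}(3.0439) = +0.002384 -0.997616 = -0.995232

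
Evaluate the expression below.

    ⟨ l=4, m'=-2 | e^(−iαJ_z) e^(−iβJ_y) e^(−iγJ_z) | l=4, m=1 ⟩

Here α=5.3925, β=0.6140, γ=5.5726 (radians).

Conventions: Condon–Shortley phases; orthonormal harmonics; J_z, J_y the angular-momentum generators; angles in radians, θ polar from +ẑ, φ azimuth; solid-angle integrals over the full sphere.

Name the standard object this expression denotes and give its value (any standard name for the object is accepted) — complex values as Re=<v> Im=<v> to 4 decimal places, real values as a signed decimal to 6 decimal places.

This is a Wigner D-matrix element — the rotation-matrix element ⟨l m'| R(α,β,γ) |l m⟩ in the angular-momentum basis.
First d^4_{-2,1}(β=0.6140), then the phase factors e^{-i(-2)α} and e^{-i(1)γ}:
With c≡cos(β/2)=0.953244 and s≡sin(β/2)=0.302200, N=[2·720·120·6]^{1/2}=1018.233765
k∈{3,4,5} keeps every argument non-negative
  k=3: (−1)^0·1018.2338/(72)·0.9532^5·0.3022^3 = +0.307200
  k=4: (−1)^1·1018.2338/(48)·0.9532^3·0.3022^5 = -0.046312
  k=5: (−1)^2·1018.2338/(240)·0.9532^1·0.3022^7 = +0.000931
d^4_{-2,1}(0.6140) = +0.307200 -0.046312 +0.000931 = +0.261819
D = (-0.209022-0.977911i)·(+0.261819)·(+0.757980+0.652278i) = +0.125525-0.229766i

Wigner D-matrix element, Re=0.1255 Im=-0.2298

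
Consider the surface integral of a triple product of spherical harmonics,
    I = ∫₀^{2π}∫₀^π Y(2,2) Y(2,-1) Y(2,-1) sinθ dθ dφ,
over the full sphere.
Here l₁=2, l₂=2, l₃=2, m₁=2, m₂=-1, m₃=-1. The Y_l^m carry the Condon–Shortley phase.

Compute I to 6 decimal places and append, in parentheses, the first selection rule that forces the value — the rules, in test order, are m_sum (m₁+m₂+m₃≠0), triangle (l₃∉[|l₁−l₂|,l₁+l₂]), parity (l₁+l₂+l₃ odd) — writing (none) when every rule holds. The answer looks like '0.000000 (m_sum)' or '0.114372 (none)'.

0.220728 (none)

Checks pass: Σm=0; 6 even; l₃=2∈[0,4].
(2·2+1)(2·2+1)(2·2+1) = 125
Δ: 2! 2! 2! / 7! → 1/630
sum: t=0:+1/8 t=1:−1/1 t=2:+1/8 = -3/4
3j²(2 2 2; 0 0 0) = Δ·Π!·Σ² = 2/35  (sign -1)
sum: t=0:+1/4 = 1/4
3j²(2 2 2; 2 -1 -1) = Δ·Π!·Σ² = 3/35  (sign -1)
combine: 4πI² = 125·2/35·3/35 = 30/49
take √, sign +1: I = 0.22072812
No selection rule forces the value: the integral is nonzero (none).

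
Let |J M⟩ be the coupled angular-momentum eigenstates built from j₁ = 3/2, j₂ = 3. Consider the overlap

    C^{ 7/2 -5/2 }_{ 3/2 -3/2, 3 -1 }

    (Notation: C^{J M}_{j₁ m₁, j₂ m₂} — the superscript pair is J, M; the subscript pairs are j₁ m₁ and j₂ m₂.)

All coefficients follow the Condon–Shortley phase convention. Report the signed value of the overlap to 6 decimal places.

-0.690066  (= −√(10/21))

triangle: 1!×2!×5!/9! = 240/362880
(j±m)!: 0!×3!×2!×4!×1!×6! = 207360
prefactor² = (2J+1)×Δ×N² = 7680/7
  k=1: −1/(1!×0!×2!×1!×0!×4!) = -1/48
Σ = -1/48  ⇒  CG² = 7680/7×(-1/48)² = 10/21
CG = −√(10/21) = -0.690066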